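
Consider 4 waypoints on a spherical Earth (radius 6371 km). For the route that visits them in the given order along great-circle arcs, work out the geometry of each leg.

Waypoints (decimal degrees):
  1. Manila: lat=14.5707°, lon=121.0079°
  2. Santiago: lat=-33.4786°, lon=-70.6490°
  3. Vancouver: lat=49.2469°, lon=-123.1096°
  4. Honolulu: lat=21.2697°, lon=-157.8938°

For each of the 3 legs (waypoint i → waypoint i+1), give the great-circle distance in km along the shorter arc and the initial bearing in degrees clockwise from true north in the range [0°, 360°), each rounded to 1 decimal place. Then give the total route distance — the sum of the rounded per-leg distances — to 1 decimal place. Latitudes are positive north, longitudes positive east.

Leg 1: dist=17606.6 km, bearing=152.8°
Leg 2: dist=10556.8 km, bearing=328.7°
Leg 3: dist=4364.0 km, bearing=237.2°
Total: 32527.4 km

Leg 1: φ1=0.2543067, φ2=-0.5843118, Δφ=-0.8386185, Δλ=-3.3450439 rad; a=sin²(Δφ/2)+cosφ1·cosφ2·sin²(Δλ/2)=0.9646954466; c=2·atan2(√a, √(1-a))=2.763555465; dist=6371·c=17606.612 ≈ 17606.6 km; running total=17606.6 km
Leg 1 bearing: y=sinΔλ·cosφ2=0.16852880, x=cosφ1·sinφ2-sinφ1·cosφ2·cosΔλ=-0.32837572; θ=atan2(y, x)=152.8322° ≈ 152.8°
Leg 2: φ1=-0.5843118, φ2=0.8595206, Δφ=1.4438324, Δλ=-0.9156102 rad; a=sin²(Δφ/2)+cosφ1·cosφ2·sin²(Δλ/2)=0.5430538229; c=2·atan2(√a, √(1-a))=1.657010737; dist=6371·c=10556.815 ≈ 10556.8 km; running total=28163.4 km
Leg 2 bearing: y=sinΔλ·cosφ2=-0.51762825, x=cosφ1·sinφ2-sinφ1·cosφ2·cosΔλ=0.85126169; θ=atan2(y, x)=-31.3026° <0 so +360° → 328.6974° ≈ 328.7°
Leg 3: φ1=0.8595206, φ2=0.3712263, Δφ=-0.4882943, Δλ=-0.6070988 rad; a=sin²(Δφ/2)+cosφ1·cosφ2·sin²(Δλ/2)=0.1127854804; c=2·atan2(√a, √(1-a))=0.684984206; dist=6371·c=4364.034 ≈ 4364.0 km; running total=32527.4 km
Leg 3 bearing: y=sinΔλ·cosφ2=-0.53162735, x=cosφ1·sinφ2-sinφ1·cosφ2·cosΔλ=-0.34297526; θ=atan2(y, x)=-122.8278° <0 so +360° → 237.1722° ≈ 237.2°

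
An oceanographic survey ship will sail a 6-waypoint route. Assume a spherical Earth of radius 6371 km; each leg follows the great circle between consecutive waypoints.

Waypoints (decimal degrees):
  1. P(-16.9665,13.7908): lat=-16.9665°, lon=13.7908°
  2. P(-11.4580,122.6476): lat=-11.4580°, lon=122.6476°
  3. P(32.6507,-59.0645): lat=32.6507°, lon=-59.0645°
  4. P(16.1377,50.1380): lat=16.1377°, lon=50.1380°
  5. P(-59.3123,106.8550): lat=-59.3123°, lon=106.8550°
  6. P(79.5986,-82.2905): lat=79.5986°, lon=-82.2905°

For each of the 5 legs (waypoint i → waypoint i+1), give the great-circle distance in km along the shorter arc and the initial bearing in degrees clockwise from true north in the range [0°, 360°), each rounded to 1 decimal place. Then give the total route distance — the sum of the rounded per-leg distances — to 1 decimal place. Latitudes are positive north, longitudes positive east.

Leg 1: dist=11584.5 km, bearing=106.9°
Leg 2: dist=17652.1 km, bearing=4.0°
Leg 3: dist=10748.7 km, bearing=66.0°
Leg 4: dist=9816.3 km, bearing=154.7°
Leg 5: dist=17737.9 km, bearing=4.7°
Total: 67539.5 km

Leg 1: φ1=-0.2961213, φ2=-0.1999798, Δφ=0.0961415, Δλ=1.8999096 rad; a=sin²(Δφ/2)+cosφ1·cosφ2·sin²(Δλ/2)=0.6225036866; c=2·atan2(√a, √(1-a))=1.818323624; dist=6371·c=11584.540 ≈ 11584.5 km; running total=11584.5 km
Leg 1 bearing: y=sinΔλ·cosφ2=0.92746953, x=cosφ1·sinφ2-sinφ1·cosφ2·cosΔλ=-0.28243877; θ=atan2(y, x)=106.9369° ≈ 106.9°
Leg 2: φ1=-0.1999798, φ2=0.5698622, Δφ=0.7698420, Δλ=-3.1714744 rad; a=sin²(Δφ/2)+cosφ1·cosφ2·sin²(Δλ/2)=0.9660007391; c=2·atan2(√a, √(1-a))=2.770692555; dist=6371·c=17652.082 ≈ 17652.1 km; running total=29236.6 km
Leg 2 bearing: y=sinΔλ·cosφ2=0.02515598, x=cosφ1·sinφ2-sinφ1·cosφ2·cosΔλ=0.36158045; θ=atan2(y, x)=3.9798° ≈ 4.0°
Leg 3: φ1=0.5698622, φ2=0.2816560, Δφ=-0.2882062, Δλ=1.9059432 rad; a=sin²(Δφ/2)+cosφ1·cosφ2·sin²(Δλ/2)=0.5580317204; c=2·atan2(√a, √(1-a))=1.687121936; dist=6371·c=10748.654 ≈ 10748.7 km; running total=39985.3 km
Leg 3 bearing: y=sinΔλ·cosφ2=0.90715083, x=cosφ1·sinφ2-sinφ1·cosφ2·cosΔλ=0.40448319; θ=atan2(y, x)=65.9687° ≈ 66.0°
Leg 4: φ1=0.2816560, φ2=-1.0351949, Δφ=-1.3168509, Δλ=0.9898984 rad; a=sin²(Δφ/2)+cosφ1·cosφ2·sin²(Δλ/2)=0.4849938268; c=2·atan2(√a, √(1-a))=1.540779473; dist=6371·c=9816.306 ≈ 9816.3 km; running total=49801.6 km
Leg 4 bearing: y=sinΔλ·cosφ2=0.42664436, x=cosφ1·sinφ2-sinφ1·cosφ2·cosΔλ=-0.90392138; θ=atan2(y, x)=154.7330° ≈ 154.7°
Leg 5: φ1=-1.0351949, φ2=1.3892576, Δφ=2.4244526, Δλ=-3.3012117 rad; a=sin²(Δφ/2)+cosφ1·cosφ2·sin²(Δλ/2)=0.9684002744; c=2·atan2(√a, √(1-a))=2.784166861; dist=6371·c=17737.927 ≈ 17737.9 km; running total=67539.5 km
Leg 5 bearing: y=sinΔλ·cosφ2=0.02869592, x=cosφ1·sinφ2-sinφ1·cosφ2·cosΔλ=0.34868507; θ=atan2(y, x)=4.7047° ≈ 4.7°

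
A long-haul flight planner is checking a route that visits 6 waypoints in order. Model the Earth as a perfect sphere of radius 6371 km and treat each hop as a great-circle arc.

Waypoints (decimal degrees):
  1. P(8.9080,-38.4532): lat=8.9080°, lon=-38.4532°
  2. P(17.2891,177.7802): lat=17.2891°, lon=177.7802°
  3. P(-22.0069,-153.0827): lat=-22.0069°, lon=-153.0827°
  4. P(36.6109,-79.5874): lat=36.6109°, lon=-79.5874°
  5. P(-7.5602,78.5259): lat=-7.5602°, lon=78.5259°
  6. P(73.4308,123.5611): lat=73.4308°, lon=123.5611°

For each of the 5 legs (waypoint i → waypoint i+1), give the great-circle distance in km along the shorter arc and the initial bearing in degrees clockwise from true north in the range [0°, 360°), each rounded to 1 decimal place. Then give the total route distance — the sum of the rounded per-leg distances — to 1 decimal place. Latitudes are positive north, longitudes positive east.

Leg 1: dist=15081.6 km, bearing=306.2°
Leg 2: dist=5399.4 km, bearing=143.0°
Leg 3: dist=10084.3 km, bearing=50.3°
Leg 4: dist=16097.6 km, bearing=39.8°
Leg 5: dist=9537.8 km, bearing=11.7°
Total: 56200.7 km

Leg 1: φ1=0.1554739, φ2=0.3017517, Δφ=0.1462778, Δλ=3.7739848 rad; a=sin²(Δφ/2)+cosφ1·cosφ2·sin²(Δλ/2)=0.8574306837; c=2·atan2(√a, √(1-a))=2.367222159; dist=6371·c=15081.572 ≈ 15081.6 km; running total=15081.6 km
Leg 1 bearing: y=sinΔλ·cosφ2=-0.56436960, x=cosφ1·sinφ2-sinφ1·cosφ2·cosΔλ=0.41286823; θ=atan2(y, x)=-53.8124° <0 so +360° → 306.1876° ≈ 306.2°
Leg 2: φ1=0.3017517, φ2=-0.3840929, Δφ=-0.6858446, Δλ=-5.7746470 rad; a=sin²(Δφ/2)+cosφ1·cosφ2·sin²(Δλ/2)=0.1690687083; c=2·atan2(√a, √(1-a))=0.847495597; dist=6371·c=5399.394 ≈ 5399.4 km; running total=20481.0 km
Leg 2 bearing: y=sinΔλ·cosφ2=0.45142483, x=cosφ1·sinφ2-sinφ1·cosφ2·cosΔλ=-0.59845931; θ=atan2(y, x)=142.9723° ≈ 143.0°
Leg 3: φ1=-0.3840929, φ2=0.6389807, Δφ=1.0230736, Δλ=1.2827350 rad; a=sin²(Δφ/2)+cosφ1·cosφ2·sin²(Δλ/2)=0.5060228505; c=2·atan2(√a, √(1-a))=1.582842319; dist=6371·c=10084.288 ≈ 10084.3 km; running total=30565.3 km
Leg 3 bearing: y=sinΔλ·cosφ2=0.76962977, x=cosφ1·sinφ2-sinφ1·cosφ2·cosΔλ=0.63837679; θ=atan2(y, x)=50.3257° ≈ 50.3°
Leg 4: φ1=0.6389807, φ2=-0.1319504, Δφ=-0.7709311, Δλ=2.7595977 rad; a=sin²(Δφ/2)+cosφ1·cosφ2·sin²(Δλ/2)=0.9084183262; c=2·atan2(√a, √(1-a))=2.526702211; dist=6371·c=16097.620 ≈ 16097.6 km; running total=46662.9 km
Leg 4 bearing: y=sinΔλ·cosφ2=0.36953195, x=cosφ1·sinφ2-sinφ1·cosφ2·cosΔλ=0.44297181; θ=atan2(y, x)=39.8352° ≈ 39.8°
Leg 5: φ1=-0.1319504, φ2=1.2816092, Δφ=1.4135596, Δλ=0.7860125 rad; a=sin²(Δφ/2)+cosφ1·cosφ2·sin²(Δλ/2)=0.4631662260; c=2·atan2(√a, √(1-a))=1.497061984; dist=6371·c=9537.782 ≈ 9537.8 km; running total=56200.7 km
Leg 5 bearing: y=sinΔλ·cosφ2=0.20177173, x=cosφ1·sinφ2-sinφ1·cosφ2·cosΔλ=0.97665821; θ=atan2(y, x)=11.6727° ≈ 11.7°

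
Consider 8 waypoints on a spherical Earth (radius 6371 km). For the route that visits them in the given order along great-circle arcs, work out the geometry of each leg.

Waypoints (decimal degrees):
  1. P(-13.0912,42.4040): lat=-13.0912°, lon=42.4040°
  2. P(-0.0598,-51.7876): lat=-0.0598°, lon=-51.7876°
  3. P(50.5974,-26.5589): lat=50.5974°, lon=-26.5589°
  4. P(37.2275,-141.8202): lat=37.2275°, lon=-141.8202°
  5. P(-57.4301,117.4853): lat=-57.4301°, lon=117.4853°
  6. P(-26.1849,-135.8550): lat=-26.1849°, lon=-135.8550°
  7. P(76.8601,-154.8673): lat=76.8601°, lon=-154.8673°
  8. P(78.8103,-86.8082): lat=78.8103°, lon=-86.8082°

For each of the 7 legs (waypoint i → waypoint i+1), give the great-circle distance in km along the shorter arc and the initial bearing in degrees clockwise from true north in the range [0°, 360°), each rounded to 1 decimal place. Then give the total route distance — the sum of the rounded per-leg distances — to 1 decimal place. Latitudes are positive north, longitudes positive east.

Leg 1: dist=10460.0 km, bearing=269.0°
Leg 2: dist=6117.0 km, bearing=19.3°
Leg 3: dist=8386.0 km, bearing=311.9°
Leg 4: dist=14023.1 km, bearing=220.9°
Leg 5: dist=8506.8 km, bearing=117.9°
Leg 6: dist=11531.0 km, bearing=355.6°
Leg 7: dist=1516.9 km, bearing=49.7°
Total: 60540.8 km

Leg 1: φ1=-0.2284845, φ2=-0.0010437, Δφ=0.2274408, Δλ=-1.6439535 rad; a=sin²(Δφ/2)+cosφ1·cosφ2·sin²(Δλ/2)=0.5354779689; c=2·atan2(√a, √(1-a))=1.641811941; dist=6371·c=10459.984 ≈ 10460.0 km; running total=10460.0 km
Leg 1 bearing: y=sinΔλ·cosφ2=-0.99732466, x=cosφ1·sinφ2-sinφ1·cosφ2·cosΔλ=-0.01757203; θ=atan2(y, x)=-91.0094° <0 so +360° → 268.9906° ≈ 269.0°
Leg 2: φ1=-0.0010437, φ2=0.8830912, Δφ=0.8841349, Δλ=0.4403239 rad; a=sin²(Δφ/2)+cosφ1·cosφ2·sin²(Δλ/2)=0.2132945879; c=2·atan2(√a, √(1-a))=0.960133249; dist=6371·c=6117.009 ≈ 6117.0 km; running total=16577.0 km
Leg 2 bearing: y=sinΔλ·cosφ2=0.27055770, x=cosφ1·sinφ2-sinφ1·cosφ2·cosΔλ=0.77330366; θ=atan2(y, x)=19.2835° ≈ 19.3°
Leg 3: φ1=0.8830912, φ2=0.6497424, Δφ=-0.2333488, Δλ=-2.0116892 rad; a=sin²(Δφ/2)+cosφ1·cosφ2·sin²(Δλ/2)=0.3741084509; c=2·atan2(√a, √(1-a))=1.316274057; dist=6371·c=8385.982 ≈ 8386.0 km; running total=24963.0 km
Leg 3 bearing: y=sinΔλ·cosφ2=-0.72009604, x=cosφ1·sinφ2-sinφ1·cosφ2·cosΔλ=0.64658098; θ=atan2(y, x)=-48.0790° <0 so +360° → 311.9210° ≈ 311.9°
Leg 4: φ1=0.6497424, φ2=-1.0023443, Δφ=-1.6520868, Δλ=4.5257347 rad; a=sin²(Δφ/2)+cosφ1·cosφ2·sin²(Δλ/2)=0.7946912631; c=2·atan2(√a, √(1-a))=2.201090616; dist=6371·c=14023.148 ≈ 14023.1 km; running total=38986.1 km
Leg 4 bearing: y=sinΔλ·cosφ2=-0.52897770, x=cosφ1·sinφ2-sinφ1·cosφ2·cosΔλ=-0.61058237; θ=atan2(y, x)=-139.0960° <0 so +360° → 220.9040° ≈ 220.9°
Leg 5: φ1=-1.0023443, φ2=-0.4570127, Δφ=0.5453316, Δλ=-4.4216224 rad; a=sin²(Δφ/2)+cosφ1·cosφ2·sin²(Δλ/2)=0.3833099681; c=2·atan2(√a, √(1-a))=1.335244033; dist=6371·c=8506.840 ≈ 8506.8 km; running total=47492.9 km
Leg 5 bearing: y=sinΔλ·cosφ2=0.85970683, x=cosφ1·sinφ2-sinφ1·cosφ2·cosΔλ=-0.45435438; θ=atan2(y, x)=117.8564° ≈ 117.9°
Leg 6: φ1=-0.4570127, φ2=1.3414618, Δφ=1.7984745, Δλ=-0.3318272 rad; a=sin²(Δφ/2)+cosφ1·cosφ2·sin²(Δλ/2)=0.6184223564; c=2·atan2(√a, √(1-a))=1.809913193; dist=6371·c=11530.957 ≈ 11531.0 km; running total=59023.9 km
Leg 6 bearing: y=sinΔλ·cosφ2=-0.07405739, x=cosφ1·sinφ2-sinφ1·cosφ2·cosΔλ=0.96872085; θ=atan2(y, x)=-4.3717° <0 so +360° → 355.6283° ≈ 355.6°
Leg 7: φ1=1.3414618, φ2=1.3754992, Δφ=0.0340374, Δλ=1.1878554 rad; a=sin²(Δφ/2)+cosφ1·cosφ2·sin²(Δλ/2)=0.0141053582; c=2·atan2(√a, √(1-a))=0.238093949; dist=6371·c=1516.897 ≈ 1516.9 km; running total=60540.8 km
Leg 7 bearing: y=sinΔλ·cosφ2=0.18000234, x=cosφ1·sinφ2-sinφ1·cosφ2·cosΔλ=0.15239668; θ=atan2(y, x)=49.7475° ≈ 49.7°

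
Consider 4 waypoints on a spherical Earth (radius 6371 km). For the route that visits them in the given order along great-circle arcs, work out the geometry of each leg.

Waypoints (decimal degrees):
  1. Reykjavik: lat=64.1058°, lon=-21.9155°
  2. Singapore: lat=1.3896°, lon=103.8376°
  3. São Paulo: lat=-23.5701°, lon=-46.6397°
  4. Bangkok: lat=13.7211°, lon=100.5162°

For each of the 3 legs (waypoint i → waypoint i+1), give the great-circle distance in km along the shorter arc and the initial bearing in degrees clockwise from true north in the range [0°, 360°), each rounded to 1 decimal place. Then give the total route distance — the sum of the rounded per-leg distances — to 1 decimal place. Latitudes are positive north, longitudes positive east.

Leg 1: φ1=1.1188573, φ2=0.0242531, Δφ=-1.0946042, Δλ=2.1948056 rad; a=sin²(Δφ/2)+cosφ1·cosφ2·sin²(Δλ/2)=0.6166381170; c=2·atan2(√a, √(1-a))=1.806241844; dist=6371·c=11507.567 ≈ 11507.6 km; running total=11507.6 km
Leg 1 bearing: y=sinΔλ·cosφ2=0.81130370, x=cosφ1·sinφ2-sinφ1·cosφ2·cosΔλ=0.53606763; θ=atan2(y, x)=56.5453° ≈ 56.5°
Leg 2: φ1=0.0242531, φ2=-0.4113759, Δφ=-0.4356289, Δλ=-2.6263243 rad; a=sin²(Δφ/2)+cosφ1·cosφ2·sin²(Δλ/2)=0.9035134835; c=2·atan2(√a, √(1-a))=2.509896331; dist=6371·c=15990.5495 ≈ 15990.5 km; running total=27498.1 km
Leg 2 bearing: y=sinΔλ·cosφ2=-0.45165744, x=cosφ1·sinφ2-sinφ1·cosφ2·cosΔλ=-0.38041166; θ=atan2(y, x)=-130.1060° <0 so +360° → 229.8940° ≈ 229.9°
Leg 3: φ1=-0.4113759, φ2=0.2394784, Δφ=0.6508542, Δλ=2.5683550 rad; a=sin²(Δφ/2)+cosφ1·cosφ2·sin²(Δλ/2)=0.9214643629; c=2·atan2(√a, √(1-a))=2.573500032; dist=6371·c=16395.769 ≈ 16395.8 km; running total=43893.9 km
Leg 3 bearing: y=sinΔλ·cosφ2=0.52687721, x=cosφ1·sinφ2-sinφ1·cosφ2·cosΔλ=-0.10895674; θ=atan2(y, x)=101.6839° ≈ 101.7°

Leg 1: dist=11507.6 km, bearing=56.5°
Leg 2: dist=15990.5 km, bearing=229.9°
Leg 3: dist=16395.8 km, bearing=101.7°
Total: 43893.9 km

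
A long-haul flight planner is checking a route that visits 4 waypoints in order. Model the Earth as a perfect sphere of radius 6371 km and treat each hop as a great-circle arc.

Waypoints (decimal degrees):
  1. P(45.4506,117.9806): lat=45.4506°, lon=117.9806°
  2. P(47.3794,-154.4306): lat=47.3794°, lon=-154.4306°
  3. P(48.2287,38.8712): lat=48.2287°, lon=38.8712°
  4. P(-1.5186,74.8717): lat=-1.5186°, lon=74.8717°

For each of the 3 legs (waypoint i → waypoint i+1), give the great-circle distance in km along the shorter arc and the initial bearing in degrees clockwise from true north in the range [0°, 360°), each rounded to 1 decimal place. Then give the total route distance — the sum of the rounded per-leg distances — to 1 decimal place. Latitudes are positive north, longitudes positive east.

Leg 1: φ1=0.7932626, φ2=0.8269265, Δφ=0.0336639, Δλ=-4.7544724 rad; a=sin²(Δφ/2)+cosφ1·cosφ2·sin²(Δλ/2)=0.2278059689; c=2·atan2(√a, √(1-a))=0.995136895; dist=6371·c=6340.017 ≈ 6340.0 km; running total=6340.0 km
Leg 1 bearing: y=sinΔλ·cosφ2=0.67654106, x=cosφ1·sinφ2-sinφ1·cosφ2·cosΔλ=0.49591717; θ=atan2(y, x)=53.7579° ≈ 53.8°
Leg 2: φ1=0.8269265, φ2=0.8417496, Δφ=0.0148231, Δλ=3.3737529 rad; a=sin²(Δφ/2)+cosφ1·cosφ2·sin²(Δλ/2)=0.4450872911; c=2·atan2(√a, √(1-a))=1.460748923; dist=6371·c=9306.431 ≈ 9306.4 km; running total=15646.4 km
Leg 2 bearing: y=sinΔλ·cosφ2=-0.15327006, x=cosφ1·sinφ2-sinφ1·cosφ2·cosΔλ=0.98206245; θ=atan2(y, x)=-8.8706° <0 so +360° → 351.1294° ≈ 351.1°
Leg 3: φ1=0.8417496, φ2=-0.0265046, Δφ=-0.8682542, Δλ=0.6283273 rad; a=sin²(Δφ/2)+cosφ1·cosφ2·sin²(Δλ/2)=0.2405119141; c=2·atan2(√a, √(1-a))=1.025143568; dist=6371·c=6531.190 ≈ 6531.2 km; running total=22177.6 km
Leg 3 bearing: y=sinΔλ·cosφ2=0.58758586, x=cosφ1·sinφ2-sinφ1·cosφ2·cosΔλ=-0.62081123; θ=atan2(y, x)=136.5750° ≈ 136.6°

Leg 1: dist=6340.0 km, bearing=53.8°
Leg 2: dist=9306.4 km, bearing=351.1°
Leg 3: dist=6531.2 km, bearing=136.6°
Total: 22177.6 km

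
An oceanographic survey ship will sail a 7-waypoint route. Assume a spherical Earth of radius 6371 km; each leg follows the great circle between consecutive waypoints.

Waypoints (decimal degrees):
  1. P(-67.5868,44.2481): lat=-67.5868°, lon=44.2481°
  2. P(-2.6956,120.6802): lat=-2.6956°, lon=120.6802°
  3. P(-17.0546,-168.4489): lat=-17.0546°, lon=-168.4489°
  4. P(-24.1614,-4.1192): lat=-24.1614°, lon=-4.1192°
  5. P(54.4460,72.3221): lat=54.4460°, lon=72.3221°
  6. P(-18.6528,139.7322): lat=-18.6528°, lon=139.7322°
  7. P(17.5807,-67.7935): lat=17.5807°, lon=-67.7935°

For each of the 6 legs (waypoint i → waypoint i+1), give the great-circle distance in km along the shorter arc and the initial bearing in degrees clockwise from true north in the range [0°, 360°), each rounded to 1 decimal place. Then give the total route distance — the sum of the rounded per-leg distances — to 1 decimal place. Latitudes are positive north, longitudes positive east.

Leg 1: dist=9158.8 km, bearing=78.4°
Leg 2: dist=7887.0 km, bearing=107.1°
Leg 3: dist=15126.8 km, bearing=159.2°
Leg 4: dist=11346.5 km, bearing=35.3°
Leg 5: dist=10317.1 km, bearing=118.9°
Leg 6: dist=17106.5 km, bearing=87.9°
Total: 70942.7 km

Leg 1: φ1=-1.1796122, φ2=-0.0470471, Δφ=1.1325651, Δλ=1.3339918 rad; a=sin²(Δφ/2)+cosφ1·cosφ2·sin²(Δλ/2)=0.4335869034; c=2·atan2(√a, √(1-a))=1.437576429; dist=6371·c=9158.799 ≈ 9158.8 km; running total=9158.8 km
Leg 1 bearing: y=sinΔλ·cosφ2=0.97101696, x=cosφ1·sinφ2-sinφ1·cosφ2·cosΔλ=0.19870399; θ=atan2(y, x)=78.4349° ≈ 78.4°
Leg 2: φ1=-0.0470471, φ2=-0.2976589, Δφ=-0.2506118, Δλ=-5.0462548 rad; a=sin²(Δφ/2)+cosφ1·cosφ2·sin²(Δλ/2)=0.3366330645; c=2·atan2(√a, √(1-a))=1.237950621; dist=6371·c=7886.983 ≈ 7887.0 km; running total=17045.8 km
Leg 2 bearing: y=sinΔλ·cosφ2=0.90323645, x=cosφ1·sinφ2-sinφ1·cosφ2·cosΔλ=-0.27822453; θ=atan2(y, x)=107.1204° ≈ 107.1°
Leg 3: φ1=-0.2976589, φ2=-0.4216960, Δφ=-0.1240371, Δλ=2.8680943 rad; a=sin²(Δφ/2)+cosφ1·cosφ2·sin²(Δλ/2)=0.8599050779; c=2·atan2(√a, √(1-a))=2.374325124; dist=6371·c=15126.825 ≈ 15126.8 km; running total=32172.6 km
Leg 3 bearing: y=sinΔλ·cosφ2=0.24643944, x=cosφ1·sinφ2-sinφ1·cosφ2·cosΔλ=-0.64895373; θ=atan2(y, x)=159.2058° ≈ 159.2°
Leg 4: φ1=-0.4216960, φ2=0.9502620, Δφ=1.3719579, Δλ=1.3341524 rad; a=sin²(Δφ/2)+cosφ1·cosφ2·sin²(Δλ/2)=0.6043108804; c=2·atan2(√a, √(1-a))=1.780961827; dist=6371·c=11346.508 ≈ 11346.5 km; running total=43519.1 km
Leg 4 bearing: y=sinΔλ·cosφ2=0.56526456, x=cosφ1·sinφ2-sinφ1·cosφ2·cosΔλ=0.79809332; θ=atan2(y, x)=35.3087° ≈ 35.3°
Leg 5: φ1=0.9502620, φ2=-0.3255528, Δφ=-1.2758147, Δλ=1.1765282 rad; a=sin²(Δφ/2)+cosφ1·cosφ2·sin²(Δλ/2)=0.5242881064; c=2·atan2(√a, √(1-a))=1.619391664; dist=6371·c=10317.144 ≈ 10317.1 km; running total=53836.2 km
Leg 5 bearing: y=sinΔλ·cosφ2=0.87478192, x=cosφ1·sinφ2-sinφ1·cosφ2·cosΔλ=-0.48207567; θ=atan2(y, x)=118.8583° ≈ 118.9°
Leg 6: φ1=-0.3255528, φ2=0.3068411, Δφ=0.6323939, Δλ=-3.6220067 rad; a=sin²(Δφ/2)+cosφ1·cosφ2·sin²(Δλ/2)=0.9487918625; c=2·atan2(√a, √(1-a))=2.685053864; dist=6371·c=17106.478 ≈ 17106.5 km; running total=70942.7 km
Leg 6 bearing: y=sinΔλ·cosφ2=0.44056072, x=cosφ1·sinφ2-sinφ1·cosφ2·cosΔλ=0.01580231; θ=atan2(y, x)=87.9458° ≈ 87.9°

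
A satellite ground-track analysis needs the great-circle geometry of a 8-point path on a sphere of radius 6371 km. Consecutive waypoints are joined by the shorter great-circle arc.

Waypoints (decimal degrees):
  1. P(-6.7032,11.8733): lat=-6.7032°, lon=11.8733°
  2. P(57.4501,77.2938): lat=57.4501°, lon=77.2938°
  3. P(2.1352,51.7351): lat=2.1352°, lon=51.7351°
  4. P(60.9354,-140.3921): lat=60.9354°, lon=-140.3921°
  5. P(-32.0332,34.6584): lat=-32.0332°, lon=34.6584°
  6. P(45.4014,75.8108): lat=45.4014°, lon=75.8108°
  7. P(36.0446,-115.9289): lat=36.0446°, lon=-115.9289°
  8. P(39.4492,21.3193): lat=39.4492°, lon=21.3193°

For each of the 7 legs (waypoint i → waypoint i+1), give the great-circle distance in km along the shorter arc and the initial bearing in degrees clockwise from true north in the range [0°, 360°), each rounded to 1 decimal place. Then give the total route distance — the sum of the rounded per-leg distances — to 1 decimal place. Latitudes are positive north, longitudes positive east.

Leg 1: φ1=-0.1169929, φ2=1.0026934, Δφ=1.1196863, Δλ=1.1418031 rad; a=sin²(Δφ/2)+cosφ1·cosφ2·sin²(Δλ/2)=0.4380614676; c=2·atan2(√a, √(1-a))=1.446600227; dist=6371·c=9216.290 ≈ 9216.3 km; running total=9216.3 km
Leg 1 bearing: y=sinΔλ·cosφ2=0.48927998, x=cosφ1·sinφ2-sinφ1·cosφ2·cosΔλ=0.86328418; θ=atan2(y, x)=29.5431° ≈ 29.5°
Leg 2: φ1=1.0026934, φ2=0.0372663, Δφ=-0.9654271, Δλ=-0.4460835 rad; a=sin²(Δφ/2)+cosφ1·cosφ2·sin²(Δλ/2)=0.2417738630; c=2·atan2(√a, √(1-a))=1.028093587; dist=6371·c=6549.984 ≈ 6550.0 km; running total=15766.3 km
Leg 2 bearing: y=sinΔλ·cosφ2=-0.43113603, x=cosφ1·sinφ2-sinφ1·cosφ2·cosΔλ=-0.73986402; θ=atan2(y, x)=-149.7696° <0 so +360° → 210.2304° ≈ 210.2°
Leg 3: φ1=0.0372663, φ2=1.0635234, Δφ=1.0262571, Δλ=-3.3532522 rad; a=sin²(Δφ/2)+cosφ1·cosφ2·sin²(Δλ/2)=0.7210292920; c=2·atan2(√a, √(1-a))=2.028688707; dist=6371·c=12924.776 ≈ 12924.8 km; running total=28691.1 km
Leg 3 bearing: y=sinΔλ·cosφ2=0.10205723, x=cosφ1·sinφ2-sinφ1·cosφ2·cosΔλ=0.89116134; θ=atan2(y, x)=6.5331° ≈ 6.5°
Leg 4: φ1=1.0635234, φ2=-0.5590848, Δφ=-1.6226082, Δλ=3.0552076 rad; a=sin²(Δφ/2)+cosφ1·cosφ2·sin²(Δλ/2)=0.9369551570; c=2·atan2(√a, √(1-a))=2.633985855; dist=6371·c=16781.124 ≈ 16781.1 km; running total=45472.2 km
Leg 4 bearing: y=sinΔλ·cosφ2=0.07314111, x=cosφ1·sinφ2-sinφ1·cosφ2·cosΔλ=0.48055295; θ=atan2(y, x)=8.6541° ≈ 8.7°
Leg 5: φ1=-0.5590848, φ2=0.7924039, Δφ=1.3514887, Δλ=0.7182449 rad; a=sin²(Δφ/2)+cosφ1·cosφ2·sin²(Δλ/2)=0.4647452112; c=2·atan2(√a, √(1-a))=1.500228194; dist=6371·c=9557.954 ≈ 9558.0 km; running total=55030.2 km
Leg 5 bearing: y=sinΔλ·cosφ2=0.46205030, x=cosφ1·sinφ2-sinφ1·cosφ2·cosΔλ=0.88404633; θ=atan2(y, x)=27.5940° ≈ 27.6°
Leg 6: φ1=0.7924039, φ2=0.6290969, Δφ=-0.1633070, Δλ=-3.3464891 rad; a=sin²(Δφ/2)+cosφ1·cosφ2·sin²(Δλ/2)=0.5684329887; c=2·atan2(√a, √(1-a))=1.708093249; dist=6371·c=10882.262 ≈ 10882.3 km; running total=65912.5 km
Leg 6 bearing: y=sinΔλ·cosφ2=0.16451410, x=cosφ1·sinφ2-sinφ1·cosφ2·cosΔλ=0.97683305; θ=atan2(y, x)=9.5598° ≈ 9.6°
Leg 7: φ1=0.6290969, φ2=0.6885184, Δφ=0.0594215, Δλ=2.3954330 rad; a=sin²(Δφ/2)+cosφ1·cosφ2·sin²(Δλ/2)=0.5422965380; c=2·atan2(√a, √(1-a))=1.655490620; dist=6371·c=10547.131 ≈ 10547.1 km; running total=76459.6 km
Leg 7 bearing: y=sinΔλ·cosφ2=0.52417977, x=cosφ1·sinφ2-sinφ1·cosφ2·cosΔλ=0.84739576; θ=atan2(y, x)=31.7400° ≈ 31.7°

Leg 1: dist=9216.3 km, bearing=29.5°
Leg 2: dist=6550.0 km, bearing=210.2°
Leg 3: dist=12924.8 km, bearing=6.5°
Leg 4: dist=16781.1 km, bearing=8.7°
Leg 5: dist=9558.0 km, bearing=27.6°
Leg 6: dist=10882.3 km, bearing=9.6°
Leg 7: dist=10547.1 km, bearing=31.7°
Total: 76459.6 km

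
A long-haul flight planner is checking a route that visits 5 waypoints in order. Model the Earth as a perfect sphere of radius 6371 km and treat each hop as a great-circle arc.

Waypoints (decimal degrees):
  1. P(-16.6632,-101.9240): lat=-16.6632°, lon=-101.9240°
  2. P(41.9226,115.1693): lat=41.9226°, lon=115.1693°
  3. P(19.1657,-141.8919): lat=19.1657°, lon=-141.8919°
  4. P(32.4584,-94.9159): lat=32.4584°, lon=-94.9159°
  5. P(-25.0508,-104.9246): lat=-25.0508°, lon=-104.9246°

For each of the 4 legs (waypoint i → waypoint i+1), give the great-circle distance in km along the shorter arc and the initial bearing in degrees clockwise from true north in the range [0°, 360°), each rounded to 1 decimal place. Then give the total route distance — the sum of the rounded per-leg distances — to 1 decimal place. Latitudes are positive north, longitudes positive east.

Leg 1: φ1=-0.2908277, φ2=0.7316874, Δφ=1.0225151, Δλ=3.7889929 rad; a=sin²(Δφ/2)+cosφ1·cosφ2·sin²(Δλ/2)=0.8800763058; c=2·atan2(√a, √(1-a))=2.434344289; dist=6371·c=15509.207 ≈ 15509.2 km; running total=15509.2 km
Leg 1 bearing: y=sinΔλ·cosφ2=-0.44874634, x=cosφ1·sinφ2-sinφ1·cosφ2·cosΔλ=0.46988800; θ=atan2(y, x)=-43.6816° <0 so +360° → 316.3184° ≈ 316.3°
Leg 2: φ1=0.7316874, φ2=0.3345046, Δφ=-0.3971828, Δλ=-4.4865643 rad; a=sin²(Δφ/2)+cosφ1·cosφ2·sin²(Δλ/2)=0.4690095885; c=2·atan2(√a, √(1-a))=1.508775751; dist=6371·c=9612.410 ≈ 9612.4 km; running total=25121.6 km
Leg 2 bearing: y=sinΔλ·cosφ2=0.92059017, x=cosφ1·sinφ2-sinφ1·cosφ2·cosΔλ=0.38558024; θ=atan2(y, x)=67.2741° ≈ 67.3°
Leg 3: φ1=0.3345046, φ2=0.5665059, Δφ=0.2320014, Δλ=0.8198859 rad; a=sin²(Δφ/2)+cosφ1·cosφ2·sin²(Δλ/2)=0.1399995954; c=2·atan2(√a, √(1-a))=0.766992842; dist=6371·c=4886.511 ≈ 4886.5 km; running total=30008.1 km
Leg 3 bearing: y=sinΔλ·cosφ2=0.61686150, x=cosφ1·sinφ2-sinφ1·cosφ2·cosΔλ=0.31793195; θ=atan2(y, x)=62.7333° ≈ 62.7°
Leg 4: φ1=0.5665059, φ2=-0.4372189, Δφ=-1.0037249, Δλ=-0.1746848 rad; a=sin²(Δφ/2)+cosφ1·cosφ2·sin²(Δλ/2)=0.2372345393; c=2·atan2(√a, √(1-a))=1.017457289; dist=6371·c=6482.220 ≈ 6482.2 km; running total=36490.3 km
Leg 4 bearing: y=sinΔλ·cosφ2=-0.15744904, x=cosφ1·sinφ2-sinφ1·cosφ2·cosΔλ=-0.83607838; θ=atan2(y, x)=-169.3350° <0 so +360° → 190.6650° ≈ 190.7°

Leg 1: dist=15509.2 km, bearing=316.3°
Leg 2: dist=9612.4 km, bearing=67.3°
Leg 3: dist=4886.5 km, bearing=62.7°
Leg 4: dist=6482.2 km, bearing=190.7°
Total: 36490.3 km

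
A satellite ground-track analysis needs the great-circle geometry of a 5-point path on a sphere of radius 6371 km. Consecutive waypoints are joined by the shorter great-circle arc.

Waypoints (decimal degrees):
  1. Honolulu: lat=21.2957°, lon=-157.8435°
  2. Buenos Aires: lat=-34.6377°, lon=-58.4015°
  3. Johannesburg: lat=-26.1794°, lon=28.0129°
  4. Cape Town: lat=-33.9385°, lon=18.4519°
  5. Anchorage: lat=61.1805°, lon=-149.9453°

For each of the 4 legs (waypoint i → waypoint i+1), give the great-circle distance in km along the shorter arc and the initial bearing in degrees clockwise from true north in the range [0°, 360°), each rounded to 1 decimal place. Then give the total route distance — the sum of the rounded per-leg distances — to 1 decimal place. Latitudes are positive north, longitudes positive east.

Leg 1: dist=12164.9 km, bearing=120.6°
Leg 2: dist=8086.8 km, bearing=110.3°
Leg 3: dist=1260.1 km, bearing=224.5°
Leg 4: dist=16874.1 km, bearing=348.2°
Total: 38385.9 km

Leg 1: φ1=0.3716801, φ2=-0.6045419, Δφ=-0.9762220, Δλ=1.7355903 rad; a=sin²(Δφ/2)+cosφ1·cosφ2·sin²(Δλ/2)=0.6660920841; c=2·atan2(√a, √(1-a))=1.909414625; dist=6371·c=12164.881 ≈ 12164.9 km; running total=12164.9 km
Leg 1 bearing: y=sinΔλ·cosφ2=0.81161591, x=cosφ1·sinφ2-sinφ1·cosφ2·cosΔλ=-0.48055519; θ=atan2(y, x)=120.6296° ≈ 120.6°
Leg 2: φ1=-0.6045419, φ2=-0.4569167, Δφ=0.1476252, Δλ=1.5082158 rad; a=sin²(Δφ/2)+cosφ1·cosφ2·sin²(Δλ/2)=0.3515305467; c=2·atan2(√a, √(1-a))=1.269310959; dist=6371·c=8086.780 ≈ 8086.8 km; running total=20251.7 km
Leg 2 bearing: y=sinΔλ·cosφ2=0.89566034, x=cosφ1·sinφ2-sinφ1·cosφ2·cosΔλ=-0.33108888; θ=atan2(y, x)=110.2873° ≈ 110.3°
Leg 3: φ1=-0.4569167, φ2=-0.5923386, Δφ=-0.1354218, Δλ=-0.1668709 rad; a=sin²(Δφ/2)+cosφ1·cosφ2·sin²(Δλ/2)=0.0097487834; c=2·atan2(√a, √(1-a))=0.197794123; dist=6371·c=1260.146 ≈ 1260.1 km; running total=21511.8 km
Leg 3 bearing: y=sinΔλ·cosφ2=-0.13780074, x=cosφ1·sinφ2-sinφ1·cosφ2·cosΔλ=-0.14009260; θ=atan2(y, x)=-135.4725° <0 so +360° → 224.5275° ≈ 224.5°
Leg 4: φ1=-0.5923386, φ2=1.0678012, Δφ=1.6601397, Δλ=-2.9390856 rad; a=sin²(Δφ/2)+cosφ1·cosφ2·sin²(Δλ/2)=0.9404543497; c=2·atan2(√a, √(1-a))=2.648575088; dist=6371·c=16874.072 ≈ 16874.1 km; running total=38385.9 km
Leg 4 bearing: y=sinΔλ·cosφ2=-0.09695307, x=cosφ1·sinφ2-sinφ1·cosφ2·cosΔλ=0.46324936; θ=atan2(y, x)=-11.8208° <0 so +360° → 348.1792° ≈ 348.2°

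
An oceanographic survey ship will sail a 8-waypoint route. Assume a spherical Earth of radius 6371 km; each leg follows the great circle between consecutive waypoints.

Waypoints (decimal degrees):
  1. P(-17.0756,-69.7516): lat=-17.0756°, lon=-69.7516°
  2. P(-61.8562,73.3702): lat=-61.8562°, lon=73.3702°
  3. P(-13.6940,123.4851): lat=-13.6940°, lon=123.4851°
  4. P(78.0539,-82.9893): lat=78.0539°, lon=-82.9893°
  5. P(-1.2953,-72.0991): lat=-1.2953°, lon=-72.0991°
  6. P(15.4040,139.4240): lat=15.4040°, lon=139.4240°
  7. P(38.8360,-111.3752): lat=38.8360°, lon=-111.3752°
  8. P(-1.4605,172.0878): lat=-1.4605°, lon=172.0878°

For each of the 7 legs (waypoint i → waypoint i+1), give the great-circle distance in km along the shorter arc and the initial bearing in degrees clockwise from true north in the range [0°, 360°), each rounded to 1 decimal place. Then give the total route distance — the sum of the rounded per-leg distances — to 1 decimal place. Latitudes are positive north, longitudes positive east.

Leg 1: φ1=-0.2980254, φ2=-1.0795944, Δφ=-0.7815689, Δλ=2.4979466 rad; a=sin²(Δφ/2)+cosφ1·cosφ2·sin²(Δλ/2)=0.5508797205; c=2·atan2(√a, √(1-a))=1.672732211; dist=6371·c=10656.977 ≈ 10657.0 km; running total=10657.0 km
Leg 1 bearing: y=sinΔλ·cosφ2=0.28306633, x=cosφ1·sinφ2-sinφ1·cosφ2·cosΔλ=-0.95368678; θ=atan2(y, x)=163.4684° ≈ 163.5°
Leg 2: φ1=-1.0795944, φ2=-0.2390054, Δφ=0.8405890, Δλ=0.8746700 rad; a=sin²(Δφ/2)+cosφ1·cosφ2·sin²(Δλ/2)=0.2486915036; c=2·atan2(√a, √(1-a))=1.044173063; dist=6371·c=6652.427 ≈ 6652.4 km; running total=17309.4 km
Leg 2 bearing: y=sinΔλ·cosφ2=0.74551970, x=cosφ1·sinφ2-sinφ1·cosφ2·cosΔλ=0.43769458; θ=atan2(y, x)=59.5828° ≈ 59.6°
Leg 3: φ1=-0.2390054, φ2=1.3622975, Δφ=1.6013029, Δλ=-3.6036581 rad; a=sin²(Δφ/2)+cosφ1·cosφ2·sin²(Δλ/2)=0.7058137029; c=2·atan2(√a, √(1-a))=1.995035375; dist=6371·c=12710.370 ≈ 12710.4 km; running total=30019.8 km
Leg 3 bearing: y=sinΔλ·cosφ2=0.09227634, x=cosφ1·sinφ2-sinφ1·cosφ2·cosΔλ=0.90666860; θ=atan2(y, x)=5.8113° ≈ 5.8°
Leg 4: φ1=1.3622975, φ2=-0.0226072, Δφ=-1.3849048, Δλ=0.1900698 rad; a=sin²(Δφ/2)+cosφ1·cosφ2·sin²(Δλ/2)=0.4094519860; c=2·atan2(√a, √(1-a))=1.388695535; dist=6371·c=8847.379 ≈ 8847.4 km; running total=38867.2 km
Leg 4 bearing: y=sinΔλ·cosφ2=0.18887921, x=cosφ1·sinφ2-sinφ1·cosφ2·cosΔλ=-0.96515743; θ=atan2(y, x)=168.9273° ≈ 168.9°
Leg 5: φ1=-0.0226072, φ2=0.2688505, Δφ=0.2914578, Δλ=3.6917745 rad; a=sin²(Δφ/2)+cosφ1·cosφ2·sin²(Δλ/2)=0.9138010018; c=2·atan2(√a, √(1-a))=2.545618356; dist=6371·c=16218.135 ≈ 16218.1 km; running total=55085.3 km
Leg 5 bearing: y=sinΔλ·cosφ2=-0.50406015, x=cosφ1·sinφ2-sinφ1·cosφ2·cosΔλ=0.24697832; θ=atan2(y, x)=-63.8962° <0 so +360° → 296.1038° ≈ 296.1°
Leg 6: φ1=0.2688505, φ2=0.6778161, Δφ=0.4089656, Δλ=-4.3772718 rad; a=sin²(Δφ/2)+cosφ1·cosφ2·sin²(Δλ/2)=0.5402027840; c=2·atan2(√a, √(1-a))=1.651288785; dist=6371·c=10520.361 ≈ 10520.4 km; running total=65605.7 km
Leg 6 bearing: y=sinΔλ·cosφ2=0.73561283, x=cosφ1·sinφ2-sinφ1·cosφ2·cosΔλ=0.67261334; θ=atan2(y, x)=47.5615° ≈ 47.6°
Leg 7: φ1=0.6778161, φ2=-0.0254905, Δφ=-0.7033066, Δλ=4.9473627 rad; a=sin²(Δφ/2)+cosφ1·cosφ2·sin²(Δλ/2)=0.4173451991; c=2·atan2(√a, √(1-a))=1.404724403; dist=6371·c=8949.499 ≈ 8949.5 km; running total=74555.2 km
Leg 7 bearing: y=sinΔλ·cosφ2=-0.97220453, x=cosφ1·sinφ2-sinφ1·cosφ2·cosΔλ=-0.16580436; θ=atan2(y, x)=-99.6784° <0 so +360° → 260.3216° ≈ 260.3°

Leg 1: dist=10657.0 km, bearing=163.5°
Leg 2: dist=6652.4 km, bearing=59.6°
Leg 3: dist=12710.4 km, bearing=5.8°
Leg 4: dist=8847.4 km, bearing=168.9°
Leg 5: dist=16218.1 km, bearing=296.1°
Leg 6: dist=10520.4 km, bearing=47.6°
Leg 7: dist=8949.5 km, bearing=260.3°
Total: 74555.2 km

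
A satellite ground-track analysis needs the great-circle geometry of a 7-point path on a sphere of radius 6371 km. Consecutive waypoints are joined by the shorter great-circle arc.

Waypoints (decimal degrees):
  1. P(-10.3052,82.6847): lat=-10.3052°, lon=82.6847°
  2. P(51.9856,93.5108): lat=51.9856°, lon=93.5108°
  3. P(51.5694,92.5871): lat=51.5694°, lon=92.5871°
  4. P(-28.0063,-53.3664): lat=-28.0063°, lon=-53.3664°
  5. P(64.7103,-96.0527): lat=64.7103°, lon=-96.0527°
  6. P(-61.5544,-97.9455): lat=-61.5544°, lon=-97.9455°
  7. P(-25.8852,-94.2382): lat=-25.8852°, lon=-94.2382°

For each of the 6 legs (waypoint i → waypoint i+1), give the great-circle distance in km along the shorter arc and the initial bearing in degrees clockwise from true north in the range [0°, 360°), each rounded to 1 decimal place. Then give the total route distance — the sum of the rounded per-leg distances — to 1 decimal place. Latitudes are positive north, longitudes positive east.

Leg 1: φ1=-0.1798597, φ2=0.9073199, Δφ=1.0871796, Δλ=0.1889511 rad; a=sin²(Δφ/2)+cosφ1·cosφ2·sin²(Δλ/2)=0.2729000857; c=2·atan2(√a, √(1-a))=1.099322479; dist=6371·c=7003.784 ≈ 7003.8 km; running total=7003.8 km
Leg 1 bearing: y=sinΔλ·cosφ2=0.11567613, x=cosφ1·sinφ2-sinφ1·cosφ2·cosΔλ=0.88335811; θ=atan2(y, x)=7.4605° ≈ 7.5°
Leg 2: φ1=0.9073199, φ2=0.9000558, Δφ=-0.0072641, Δλ=-0.0161216 rad; a=sin²(Δφ/2)+cosφ1·cosφ2·sin²(Δλ/2)=0.0000380639; c=2·atan2(√a, √(1-a))=0.012339269; dist=6371·c=78.613 ≈ 78.6 km; running total=7082.4 km
Leg 2 bearing: y=sinΔλ·cosφ2=-0.01002021, x=cosφ1·sinφ2-sinφ1·cosφ2·cosΔλ=-0.00720036; θ=atan2(y, x)=-125.7004° <0 so +360° → 234.2996° ≈ 234.3°
Leg 3: φ1=0.9000558, φ2=-0.4888021, Δφ=-1.3888580, Δλ=-2.5473691 rad; a=sin²(Δφ/2)+cosφ1·cosφ2·sin²(Δλ/2)=0.9112753495; c=2·atan2(√a, √(1-a))=2.536678110; dist=6371·c=16161.176 ≈ 16161.2 km; running total=23243.6 km
Leg 3 bearing: y=sinΔλ·cosφ2=-0.49430303, x=cosφ1·sinφ2-sinφ1·cosφ2·cosΔλ=0.28120252; θ=atan2(y, x)=-60.3650° <0 so +360° → 299.6350° ≈ 299.6°
Leg 4: φ1=-0.4888021, φ2=1.1294078, Δφ=1.6182099, Δλ=-0.7450165 rad; a=sin²(Δφ/2)+cosφ1·cosφ2·sin²(Δλ/2)=0.5736583530; c=2·atan2(√a, √(1-a))=1.718651155; dist=6371·c=10949.527 ≈ 10949.5 km; running total=34193.1 km
Leg 4 bearing: y=sinΔλ·cosφ2=-0.28963157, x=cosφ1·sinφ2-sinφ1·cosφ2·cosΔλ=0.94573323; θ=atan2(y, x)=-17.0272° <0 so +360° → 342.9728° ≈ 343.0°
Leg 5: φ1=1.1294078, φ2=-1.0743269, Δφ=-2.2037347, Δλ=-0.0330356 rad; a=sin²(Δφ/2)+cosφ1·cosφ2·sin²(Δλ/2)=0.7958137794; c=2·atan2(√a, √(1-a))=2.203872450; dist=6371·c=14040.871 ≈ 14040.9 km; running total=48234.0 km
Leg 5 bearing: y=sinΔλ·cosφ2=-0.01573279, x=cosφ1·sinφ2-sinφ1·cosφ2·cosΔλ=-0.80605788; θ=atan2(y, x)=-178.8818° <0 so +360° → 181.1182° ≈ 181.1°
Leg 6: φ1=-1.0743269, φ2=-0.4517820, Δφ=0.6225450, Δλ=0.0647046 rad; a=sin²(Δφ/2)+cosφ1·cosφ2·sin²(Δλ/2)=0.0942498291; c=2·atan2(√a, √(1-a))=0.624081239; dist=6371·c=3976.022 ≈ 3976.0 km; running total=52210.0 km
Leg 6 bearing: y=sinΔλ·cosφ2=0.05817221, x=cosφ1·sinφ2-sinφ1·cosφ2·cosΔλ=0.58144922; θ=atan2(y, x)=5.7133° ≈ 5.7°

Leg 1: dist=7003.8 km, bearing=7.5°
Leg 2: dist=78.6 km, bearing=234.3°
Leg 3: dist=16161.2 km, bearing=299.6°
Leg 4: dist=10949.5 km, bearing=343.0°
Leg 5: dist=14040.9 km, bearing=181.1°
Leg 6: dist=3976.0 km, bearing=5.7°
Total: 52210.0 km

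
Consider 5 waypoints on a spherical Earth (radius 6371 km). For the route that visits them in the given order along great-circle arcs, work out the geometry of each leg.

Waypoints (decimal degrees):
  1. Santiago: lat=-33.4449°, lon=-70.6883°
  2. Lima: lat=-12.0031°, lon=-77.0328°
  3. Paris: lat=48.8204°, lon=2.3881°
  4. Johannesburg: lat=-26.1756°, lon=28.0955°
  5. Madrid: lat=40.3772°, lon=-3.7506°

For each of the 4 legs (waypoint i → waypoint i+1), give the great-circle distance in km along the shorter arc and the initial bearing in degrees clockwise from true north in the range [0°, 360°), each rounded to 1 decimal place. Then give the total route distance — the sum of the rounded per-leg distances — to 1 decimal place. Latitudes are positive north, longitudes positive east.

Leg 1: φ1=-0.5837236, φ2=-0.2094936, Δφ=0.3742300, Δλ=-0.1107324 rad; a=sin²(Δφ/2)+cosφ1·cosφ2·sin²(Δλ/2)=0.0371046680; c=2·atan2(√a, √(1-a))=0.387674559; dist=6371·c=2469.875 ≈ 2469.9 km; running total=2469.9 km
Leg 1 bearing: y=sinΔλ·cosφ2=-0.10809019, x=cosφ1·sinφ2-sinφ1·cosφ2·cosΔλ=0.36225427; θ=atan2(y, x)=-16.6142° <0 so +360° → 343.3858° ≈ 343.4°
Leg 2: φ1=-0.2094936, φ2=0.8520767, Δφ=1.0615703, Δλ=1.3861562 rad; a=sin²(Δφ/2)+cosφ1·cosφ2·sin²(Δλ/2)=0.5191429520; c=2·atan2(√a, √(1-a))=1.609091590; dist=6371·c=10251.523 ≈ 10251.5 km; running total=12721.4 km
Leg 2 bearing: y=sinΔλ·cosφ2=0.64722993, x=cosφ1·sinφ2-sinφ1·cosφ2·cosΔλ=0.76133279; θ=atan2(y, x)=40.3688° ≈ 40.4°
Leg 3: φ1=0.8520767, φ2=-0.4568504, Δφ=-1.3089271, Δλ=0.4486788 rad; a=sin²(Δφ/2)+cosφ1·cosφ2·sin²(Δλ/2)=0.3998000040; c=2·atan2(√a, √(1-a))=1.369030149; dist=6371·c=8722.091 ≈ 8722.1 km; running total=21443.5 km
Leg 3 bearing: y=sinΔλ·cosφ2=0.38929018, x=cosφ1·sinφ2-sinφ1·cosφ2·cosΔλ=-0.89905116; θ=atan2(y, x)=156.5873° ≈ 156.6°
Leg 4: φ1=-0.4568504, φ2=0.7047151, Δφ=1.1615655, Δλ=-0.5558193 rad; a=sin²(Δφ/2)+cosφ1·cosφ2·sin²(Δλ/2)=0.3525051464; c=2·atan2(√a, √(1-a))=1.271351580; dist=6371·c=8099.781 ≈ 8099.8 km; running total=29543.3 km
Leg 4 bearing: y=sinΔλ·cosφ2=-0.40195370, x=cosφ1·sinφ2-sinφ1·cosφ2·cosΔλ=0.86684156; θ=atan2(y, x)=-24.8771° <0 so +360° → 335.1229° ≈ 335.1°

Leg 1: dist=2469.9 km, bearing=343.4°
Leg 2: dist=10251.5 km, bearing=40.4°
Leg 3: dist=8722.1 km, bearing=156.6°
Leg 4: dist=8099.8 km, bearing=335.1°
Total: 29543.3 km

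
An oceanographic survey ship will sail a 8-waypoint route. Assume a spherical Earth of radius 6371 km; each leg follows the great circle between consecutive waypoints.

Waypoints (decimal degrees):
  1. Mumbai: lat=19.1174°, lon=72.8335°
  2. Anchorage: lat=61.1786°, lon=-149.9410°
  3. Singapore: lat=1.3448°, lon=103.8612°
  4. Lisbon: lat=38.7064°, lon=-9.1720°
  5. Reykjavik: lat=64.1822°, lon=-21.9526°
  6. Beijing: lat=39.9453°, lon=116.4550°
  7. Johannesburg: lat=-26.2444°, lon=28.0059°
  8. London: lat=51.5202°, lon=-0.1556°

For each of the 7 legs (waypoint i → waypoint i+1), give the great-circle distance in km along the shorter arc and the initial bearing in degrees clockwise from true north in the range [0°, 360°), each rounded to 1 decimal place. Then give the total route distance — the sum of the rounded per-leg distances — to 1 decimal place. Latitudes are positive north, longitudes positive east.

Leg 1: dist=10309.7 km, bearing=19.1°
Leg 2: dist=10734.6 km, bearing=284.9°
Leg 3: dist=11885.8 km, bearing=311.4°
Leg 4: dist=2955.0 km, bearing=347.6°
Leg 5: dist=7876.7 km, bearing=32.6°
Leg 6: dist=11718.3 km, bearing=248.4°
Leg 7: dist=9074.9 km, bearing=342.7°
Total: 64555.0 km

Leg 1: φ1=0.3336616, φ2=1.0677680, Δφ=0.7341064, Δλ=-3.8881485 rad; a=sin²(Δφ/2)+cosφ1·cosφ2·sin²(Δλ/2)=0.5237057334; c=2·atan2(√a, √(1-a))=1.618225574; dist=6371·c=10309.715 ≈ 10309.7 km; running total=10309.7 km
Leg 1 bearing: y=sinΔλ·cosφ2=0.32738825, x=cosφ1·sinφ2-sinφ1·cosφ2·cosΔλ=0.94369968; θ=atan2(y, x)=19.1327° ≈ 19.1°
Leg 2: φ1=1.0677680, φ2=0.0234712, Δφ=-1.0442968, Δλ=4.4296840 rad; a=sin²(Δφ/2)+cosφ1·cosφ2·sin²(Δλ/2)=0.5569398166; c=2·atan2(√a, √(1-a))=1.684923550; dist=6371·c=10734.648 ≈ 10734.6 km; running total=21044.3 km
Leg 2 bearing: y=sinΔλ·cosφ2=-0.96003990, x=cosφ1·sinφ2-sinφ1·cosφ2·cosΔλ=0.25564590; θ=atan2(y, x)=-75.0889° <0 so +360° → 284.9111° ≈ 284.9°
Leg 3: φ1=0.0234712, φ2=0.6755541, Δφ=0.6520829, Δλ=-1.9728015 rad; a=sin²(Δφ/2)+cosφ1·cosφ2·sin²(Δλ/2)=0.6452836805; c=2·atan2(√a, √(1-a))=1.865616055; dist=6371·c=11885.840 ≈ 11885.8 km; running total=32930.1 km
Leg 3 bearing: y=sinΔλ·cosφ2=-0.71814888, x=cosφ1·sinφ2-sinφ1·cosφ2·cosΔλ=0.63232333; θ=atan2(y, x)=-48.6364° <0 so +360° → 311.3636° ≈ 311.4°
Leg 4: φ1=0.6755541, φ2=1.1201907, Δφ=0.4446366, Δλ=-0.2230636 rad; a=sin²(Δφ/2)+cosφ1·cosφ2·sin²(Δλ/2)=0.0528265566; c=2·atan2(√a, √(1-a))=0.463827142; dist=6371·c=2955.043 ≈ 2955.0 km; running total=35885.1 km
Leg 4 bearing: y=sinΔλ·cosφ2=-0.09634296, x=cosφ1·sinφ2-sinφ1·cosφ2·cosΔλ=0.43687719; θ=atan2(y, x)=-12.4362° <0 so +360° → 347.5638° ≈ 347.6°
Leg 5: φ1=1.1201907, φ2=0.6971770, Δφ=-0.4230137, Δλ=2.4156683 rad; a=sin²(Δφ/2)+cosφ1·cosφ2·sin²(Δλ/2)=0.3358708966; c=2·atan2(√a, √(1-a))=1.236337315; dist=6371·c=7876.705 ≈ 7876.7 km; running total=43761.8 km
Leg 5 bearing: y=sinΔλ·cosφ2=0.50892813, x=cosφ1·sinφ2-sinφ1·cosφ2·cosΔλ=0.79576297; θ=atan2(y, x)=32.6008° ≈ 32.6°
Leg 6: φ1=0.6971770, φ2=-0.4580512, Δφ=-1.1552282, Δλ=-1.5437280 rad; a=sin²(Δφ/2)+cosφ1·cosφ2·sin²(Δλ/2)=0.6326535848; c=2·atan2(√a, √(1-a))=1.839318822; dist=6371·c=11718.300 ≈ 11718.3 km; running total=55480.1 km
Leg 6 bearing: y=sinΔλ·cosφ2=-0.89658740, x=cosφ1·sinφ2-sinφ1·cosφ2·cosΔλ=-0.35460278; θ=atan2(y, x)=-111.5789° <0 so +360° → 248.4211° ≈ 248.4°
Leg 7: φ1=-0.4580512, φ2=0.8991971, Δφ=1.3572483, Δλ=-0.4915109 rad; a=sin²(Δφ/2)+cosφ1·cosφ2·sin²(Δλ/2)=0.4270691476; c=2·atan2(√a, √(1-a))=1.424412390; dist=6371·c=9074.931 ≈ 9074.9 km; running total=64555.0 km
Leg 7 bearing: y=sinΔλ·cosφ2=-0.29367081, x=cosφ1·sinφ2-sinφ1·cosφ2·cosΔλ=0.94471256; θ=atan2(y, x)=-17.2682° <0 so +360° → 342.7318° ≈ 342.7°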